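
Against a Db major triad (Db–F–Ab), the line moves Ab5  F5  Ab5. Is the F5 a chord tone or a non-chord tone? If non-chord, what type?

Db major triad contains Db, F, Ab; F is the third, so it is a chord tone.

Chord tone (the third of Db major triad).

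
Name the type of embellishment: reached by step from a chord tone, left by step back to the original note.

Approach: by step. Departure: by step in the opposite direction, back to the starting pitch.
Stepwise on both sides but reversing to return to the same chord tone — a neighbor tone. (Had it continued onward in the same direction it would be a passing tone instead.)

Neighbor tone.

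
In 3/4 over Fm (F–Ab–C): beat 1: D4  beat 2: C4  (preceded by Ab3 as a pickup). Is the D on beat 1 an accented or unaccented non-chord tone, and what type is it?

Accented appoggiatura.

The harmony at that moment is F minor triad (F, Ab, C); D4 is not a chord tone.
It is approached by leap up from Ab3 and left by step down to C4.
Leap in, step out — an appoggiatura.
It falls on the downbeat, so it is accented.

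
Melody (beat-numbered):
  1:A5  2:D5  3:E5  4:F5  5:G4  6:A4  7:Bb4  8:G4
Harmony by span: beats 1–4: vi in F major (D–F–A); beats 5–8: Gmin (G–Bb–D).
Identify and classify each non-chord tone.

E5 (beat 3) — passing tone; A4 (beat 6) — passing tone.

The harmony at that moment is D minor triad (D, F, A); E5 is not a chord tone.
It is approached by step up from D5 and left by step up to F5.
Step in, step out in the same direction — a passing tone.
The harmony at that moment is G minor triad (G, Bb, D); A4 is not a chord tone.
It is approached by step up from G4 and left by step up to Bb4.
Step in, step out in the same direction — a passing tone.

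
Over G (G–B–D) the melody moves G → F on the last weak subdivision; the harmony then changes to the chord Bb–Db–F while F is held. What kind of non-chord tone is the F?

F is an anticipation.

The harmony at that moment is G major triad (G, B, D); F is not a chord tone.
It is approached by step down from G and then sustained as the same pitch into the next harmony.
Arriving early and becoming a chord tone when the harmony changes — an anticipation.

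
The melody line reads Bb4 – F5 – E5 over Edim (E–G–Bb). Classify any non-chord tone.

F5 is an appoggiatura.

The harmony at that moment is E diminished triad (E, G, Bb); F5 is not a chord tone.
It is approached by leap up from Bb4 and left by step down to E5.
Leap in, step out — an appoggiatura.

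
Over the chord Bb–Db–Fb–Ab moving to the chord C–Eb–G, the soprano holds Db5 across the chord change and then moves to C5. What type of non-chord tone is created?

The harmony at that moment is C minor triad (C, Eb, G); Db5 is not a chord tone.
It is held over (the same pitch as the preceding Db5) and left by step down to C5.
Held over from the previous chord and resolving down by step — a suspension.

Db5 is a suspension.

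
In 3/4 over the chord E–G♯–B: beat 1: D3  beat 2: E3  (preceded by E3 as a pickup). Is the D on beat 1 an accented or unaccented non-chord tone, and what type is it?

Accented neighbor tone.

The harmony at that moment is E major triad (E, G♯, B); D3 is not a chord tone.
It is approached by step down from E3 and left by step up to E3.
Step away and step back to the same note — a neighbor tone (lower neighbor).
It falls on the downbeat, so it is accented.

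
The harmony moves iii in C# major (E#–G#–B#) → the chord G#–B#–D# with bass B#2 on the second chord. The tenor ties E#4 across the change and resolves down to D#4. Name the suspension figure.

4–3 suspension.

At the second chord the bass is B#2. The suspended E#4 lies a fourth above the bass; after resolving down by step to D#4, the interval above the bass becomes a third.
Suspension figures are named by those two intervals: 4–3.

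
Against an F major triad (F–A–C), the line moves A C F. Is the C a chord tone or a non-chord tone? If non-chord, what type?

F major triad contains F, A, C; C is the fifth, so it is a chord tone.

Chord tone (the fifth of F major triad).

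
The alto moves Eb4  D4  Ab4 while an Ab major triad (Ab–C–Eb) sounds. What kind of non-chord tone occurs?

The harmony at that moment is Ab major triad (Ab, C, Eb); D4 is not a chord tone.
It is approached by step down from Eb4 and left by leap up to Ab4.
Step in, leap out — an escape tone.

D4 is an escape tone.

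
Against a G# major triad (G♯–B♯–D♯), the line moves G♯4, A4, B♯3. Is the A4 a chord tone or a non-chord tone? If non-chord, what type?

The harmony at that moment is G♯ major triad (G♯, B♯, D♯); A4 is not a chord tone.
It is approached by step up from G♯4 and left by leap down to B♯3.
Step in, leap out — an escape tone.

Non-chord tone — an escape tone.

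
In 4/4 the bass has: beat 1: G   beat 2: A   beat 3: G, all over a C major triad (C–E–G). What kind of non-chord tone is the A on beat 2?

Upper neighbor tone.

The harmony at that moment is C major triad (C, E, G); A is not a chord tone.
It is approached by step up from G and left by step down to G.
Step away and step back to the same note — a neighbor tone (upper neighbor).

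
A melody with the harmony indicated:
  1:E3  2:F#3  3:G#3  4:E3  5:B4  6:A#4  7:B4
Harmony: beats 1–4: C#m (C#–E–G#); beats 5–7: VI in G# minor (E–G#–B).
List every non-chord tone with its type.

The harmony at that moment is C# minor triad (C#, E, G#); F#3 is not a chord tone.
It is approached by step up from E3 and left by step up to G#3.
Step in, step out in the same direction — a passing tone.
The harmony at that moment is E major triad (E, G#, B); A#4 is not a chord tone.
It is approached by step down from B4 and left by step up to B4.
Step away and step back to the same note — a neighbor tone (lower neighbor).

F#3 (beat 2) — passing tone; A#4 (beat 6) — neighbor tone.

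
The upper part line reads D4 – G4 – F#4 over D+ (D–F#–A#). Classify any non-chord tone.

G4 is an appoggiatura.

The harmony at that moment is D augmented triad (D, F#, A#); G4 is not a chord tone.
It is approached by leap up from D4 and left by step down to F#4.
Leap in, step out — an appoggiatura.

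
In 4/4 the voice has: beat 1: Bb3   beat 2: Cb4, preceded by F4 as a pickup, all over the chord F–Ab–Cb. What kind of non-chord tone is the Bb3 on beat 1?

The harmony at that moment is F diminished triad (F, Ab, Cb); Bb3 is not a chord tone.
It is approached by leap down from F4 and left by step up to Cb4.
Leap in, step out, metrically accented — an appoggiatura.

Appoggiatura.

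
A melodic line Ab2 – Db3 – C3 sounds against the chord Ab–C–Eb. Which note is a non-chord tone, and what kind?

The harmony at that moment is Ab major triad (Ab, C, Eb); Db3 is not a chord tone.
It is approached by leap up from Ab2 and left by step down to C3.
Leap in, step out — an appoggiatura.

Db3 is an appoggiatura.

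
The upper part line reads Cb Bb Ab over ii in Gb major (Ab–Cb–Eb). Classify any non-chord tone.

The harmony at that moment is Ab minor triad (Ab, Cb, Eb); Bb is not a chord tone.
It is approached by step down from Cb and left by step down to Ab.
Step in, step out in the same direction — a passing tone.

Bb is a passing tone.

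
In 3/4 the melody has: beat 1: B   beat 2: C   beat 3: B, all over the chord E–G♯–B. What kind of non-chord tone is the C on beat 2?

Upper neighbor tone.

The harmony at that moment is E major triad (E, G♯, B); C is not a chord tone.
It is approached by step up from B and left by step down to B.
Step away and step back to the same note — a neighbor tone (upper neighbor).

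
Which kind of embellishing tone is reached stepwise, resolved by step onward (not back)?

Passing tone.

Approach: by step. Departure: by step, continuing in the same direction.
Stepwise on both sides with no change of direction means the note fills in the space between two different chord tones — a passing tone. (Had it turned back to its starting note it would be a neighbor tone instead.)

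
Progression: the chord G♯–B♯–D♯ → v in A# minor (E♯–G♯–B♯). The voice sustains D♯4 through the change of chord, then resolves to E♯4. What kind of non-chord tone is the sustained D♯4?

D♯4 is a retardation.

The harmony at that moment is E♯ minor triad (E♯, G♯, B♯); D♯4 is not a chord tone.
It is held over (the same pitch as the preceding D♯4) and left by step up to E♯4.
Held over from the previous chord and resolving up by step — a retardation.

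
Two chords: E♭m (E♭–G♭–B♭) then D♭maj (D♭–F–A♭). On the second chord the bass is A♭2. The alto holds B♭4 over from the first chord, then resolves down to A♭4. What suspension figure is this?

9–8 suspension.

At the second chord the bass is A♭2. The suspended B♭4 lies a ninth above the bass; after resolving down by step to A♭4, the interval above the bass becomes an octave.
Suspension figures are named by those two intervals: 9–8.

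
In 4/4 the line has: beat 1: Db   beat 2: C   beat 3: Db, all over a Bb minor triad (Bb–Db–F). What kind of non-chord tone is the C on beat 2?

Lower neighbor tone.

The harmony at that moment is Bb minor triad (Bb, Db, F); C is not a chord tone.
It is approached by step down from Db and left by step up to Db.
Step away and step back to the same note — a neighbor tone (lower neighbor).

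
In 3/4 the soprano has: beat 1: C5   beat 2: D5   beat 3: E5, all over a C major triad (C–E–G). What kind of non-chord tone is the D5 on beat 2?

Passing tone.

The harmony at that moment is C major triad (C, E, G); D5 is not a chord tone.
It is approached by step up from C5 and left by step up to E5.
Step in, step out in the same direction — a passing tone.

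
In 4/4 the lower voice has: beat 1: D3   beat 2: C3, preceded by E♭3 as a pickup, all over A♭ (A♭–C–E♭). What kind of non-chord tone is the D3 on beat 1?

The harmony at that moment is A♭ major triad (A♭, C, E♭); D3 is not a chord tone.
It is approached by step down from E♭3 and left by step down to C3.
Step in, step out in the same direction — a passing tone.

Passing tone.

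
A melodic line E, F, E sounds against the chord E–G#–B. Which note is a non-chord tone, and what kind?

F is a neighbor tone.

The harmony at that moment is E major triad (E, G#, B); F is not a chord tone.
It is approached by step up from E and left by step down to E.
Step away and step back to the same note — a neighbor tone (upper neighbor).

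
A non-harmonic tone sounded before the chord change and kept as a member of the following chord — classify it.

Anticipation.

Approach: ahead of the chord change (typically by step), so it is dissonant against the current harmony. Departure: none — the same pitch is restated or held and is a chord tone of the new harmony.
Dissonant first, consonant once the harmony catches up: the note simply arrives early — an anticipation. (The reverse timing, consonant first and dissonant after the change, would be a suspension or retardation.)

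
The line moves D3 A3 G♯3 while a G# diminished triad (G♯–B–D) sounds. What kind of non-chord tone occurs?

A3 is an appoggiatura.

The harmony at that moment is G♯ diminished triad (G♯, B, D); A3 is not a chord tone.
It is approached by leap up from D3 and left by step down to G♯3.
Leap in, step out — an appoggiatura.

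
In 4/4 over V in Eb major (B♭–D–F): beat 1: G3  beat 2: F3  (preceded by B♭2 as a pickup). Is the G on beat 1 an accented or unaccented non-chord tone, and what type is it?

Accented appoggiatura.

The harmony at that moment is B♭ major triad (B♭, D, F); G3 is not a chord tone.
It is approached by leap up from B♭2 and left by step down to F3.
Leap in, step out — an appoggiatura.
It falls on the downbeat, so it is accented.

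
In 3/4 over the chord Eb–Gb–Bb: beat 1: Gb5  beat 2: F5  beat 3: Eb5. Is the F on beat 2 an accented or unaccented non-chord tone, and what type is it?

The harmony at that moment is Eb minor triad (Eb, Gb, Bb); F5 is not a chord tone.
It is approached by step down from Gb5 and left by step down to Eb5.
Step in, step out in the same direction — a passing tone.
It falls on a weak beat, so it is unaccented.

Unaccented passing tone.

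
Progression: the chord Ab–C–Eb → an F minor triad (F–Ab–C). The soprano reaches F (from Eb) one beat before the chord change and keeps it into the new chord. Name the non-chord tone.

The harmony at that moment is Ab major triad (Ab, C, Eb); F is not a chord tone.
It is approached by step up from Eb and then sustained as the same pitch into the next harmony.
Arriving early and becoming a chord tone when the harmony changes — an anticipation.

F is an anticipation.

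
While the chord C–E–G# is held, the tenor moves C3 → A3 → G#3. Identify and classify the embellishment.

A3 is an appoggiatura.

The harmony at that moment is C augmented triad (C, E, G#); A3 is not a chord tone.
It is approached by leap up from C3 and left by step down to G#3.
Leap in, step out — an appoggiatura.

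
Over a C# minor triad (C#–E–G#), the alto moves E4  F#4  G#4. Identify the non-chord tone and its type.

The harmony at that moment is C# minor triad (C#, E, G#); F#4 is not a chord tone.
It is approached by step up from E4 and left by step up to G#4.
Step in, step out in the same direction — a passing tone.

F#4 is a passing tone.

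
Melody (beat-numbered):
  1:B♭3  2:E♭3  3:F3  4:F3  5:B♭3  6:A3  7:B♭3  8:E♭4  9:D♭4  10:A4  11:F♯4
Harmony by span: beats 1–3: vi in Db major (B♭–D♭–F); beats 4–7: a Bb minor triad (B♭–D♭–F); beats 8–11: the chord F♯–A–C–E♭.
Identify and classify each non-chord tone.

E♭3 (beat 2) — appoggiatura; A3 (beat 6) — neighbor tone; D♭4 (beat 9) — escape tone.

The harmony at that moment is B♭ minor triad (B♭, D♭, F); E♭3 is not a chord tone.
It is approached by leap down from B♭3 and left by step up to F3.
Leap in, step out — an appoggiatura.
The harmony at that moment is B♭ minor triad (B♭, D♭, F); A3 is not a chord tone.
It is approached by step down from B♭3 and left by step up to B♭3.
Step away and step back to the same note — a neighbor tone (lower neighbor).
The harmony at that moment is F♯ diminished seventh chord (F♯, A, C, E♭); D♭4 is not a chord tone.
It is approached by step down from E♭4 and left by leap up to A4.
Step in, leap out — an escape tone.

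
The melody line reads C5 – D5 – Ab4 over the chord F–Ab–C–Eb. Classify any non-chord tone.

The harmony at that moment is F minor seventh chord (F, Ab, C, Eb); D5 is not a chord tone.
It is approached by step up from C5 and left by leap down to Ab4.
Step in, leap out — an escape tone.

D5 is an escape tone.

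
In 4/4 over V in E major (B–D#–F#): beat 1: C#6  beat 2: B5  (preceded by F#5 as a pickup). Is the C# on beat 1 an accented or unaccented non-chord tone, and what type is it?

The harmony at that moment is B major triad (B, D#, F#); C#6 is not a chord tone.
It is approached by leap up from F#5 and left by step down to B5.
Leap in, step out — an appoggiatura.
It falls on the downbeat, so it is accented.

Accented appoggiatura.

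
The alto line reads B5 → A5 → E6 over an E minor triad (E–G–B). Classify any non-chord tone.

A5 is an escape tone.

The harmony at that moment is E minor triad (E, G, B); A5 is not a chord tone.
It is approached by step down from B5 and left by leap up to E6.
Step in, leap out — an escape tone.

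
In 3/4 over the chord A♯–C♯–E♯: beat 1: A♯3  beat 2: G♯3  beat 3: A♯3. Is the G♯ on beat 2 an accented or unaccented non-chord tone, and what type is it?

Unaccented neighbor tone.

The harmony at that moment is A♯ minor triad (A♯, C♯, E♯); G♯3 is not a chord tone.
It is approached by step down from A♯3 and left by step up to A♯3.
Step away and step back to the same note — a neighbor tone (lower neighbor).
It falls on a weak beat, so it is unaccented.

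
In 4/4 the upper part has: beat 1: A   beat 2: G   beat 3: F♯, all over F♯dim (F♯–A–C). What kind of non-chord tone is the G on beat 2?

The harmony at that moment is F♯ diminished triad (F♯, A, C); G is not a chord tone.
It is approached by step down from A and left by step down to F♯.
Step in, step out in the same direction — a passing tone.

Passing tone.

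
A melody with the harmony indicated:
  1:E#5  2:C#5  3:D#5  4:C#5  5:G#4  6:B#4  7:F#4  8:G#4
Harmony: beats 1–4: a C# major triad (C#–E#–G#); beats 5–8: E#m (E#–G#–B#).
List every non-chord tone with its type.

The harmony at that moment is C# major triad (C#, E#, G#); D#5 is not a chord tone.
It is approached by step up from C#5 and left by step down to C#5.
Step away and step back to the same note — a neighbor tone (upper neighbor).
The harmony at that moment is E# minor triad (E#, G#, B#); F#4 is not a chord tone.
It is approached by leap down from B#4 and left by step up to G#4.
Leap in, step out — an appoggiatura.

D#5 (beat 3) — neighbor tone; F#4 (beat 7) — appoggiatura.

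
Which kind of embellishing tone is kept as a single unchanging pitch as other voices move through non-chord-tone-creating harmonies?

Approach: none. Departure: none — a single pitch is sustained while the chords change around it, passing through harmonies that do not contain it.
No melodic motion at all; the dissonance is created entirely by the moving harmonies against the stationary note — a pedal tone (pedal point).

Pedal tone.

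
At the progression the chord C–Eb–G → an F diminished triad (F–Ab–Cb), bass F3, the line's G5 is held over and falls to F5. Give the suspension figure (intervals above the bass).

9–8 suspension.

At the second chord the bass is F3. The suspended G5 lies a ninth above the bass; after resolving down by step to F5, the interval above the bass becomes an octave.
Suspension figures are named by those two intervals: 9–8.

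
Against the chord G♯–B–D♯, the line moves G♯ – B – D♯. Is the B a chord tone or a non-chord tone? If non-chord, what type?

G# minor triad contains G♯, B, D♯; B is the third, so it is a chord tone.

Chord tone (the third of G# minor triad).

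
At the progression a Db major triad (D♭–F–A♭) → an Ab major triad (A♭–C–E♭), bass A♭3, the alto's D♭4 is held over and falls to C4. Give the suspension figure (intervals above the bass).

At the second chord the bass is A♭3. The suspended D♭4 lies a fourth above the bass; after resolving down by step to C4, the interval above the bass becomes a third.
Suspension figures are named by those two intervals: 4–3.

4–3 suspension.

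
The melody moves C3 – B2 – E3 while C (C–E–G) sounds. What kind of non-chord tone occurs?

The harmony at that moment is C major triad (C, E, G); B2 is not a chord tone.
It is approached by step down from C3 and left by leap up to E3.
Step in, leap out — an escape tone.

B2 is an escape tone.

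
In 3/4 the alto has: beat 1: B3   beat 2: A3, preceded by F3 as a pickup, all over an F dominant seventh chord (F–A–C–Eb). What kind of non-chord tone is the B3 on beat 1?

Appoggiatura.

The harmony at that moment is F dominant seventh chord (F, A, C, Eb); B3 is not a chord tone.
It is approached by leap up from F3 and left by step down to A3.
Leap in, step out, metrically accented — an appoggiatura.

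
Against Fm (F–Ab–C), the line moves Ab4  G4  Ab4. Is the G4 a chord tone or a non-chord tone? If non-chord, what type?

Non-chord tone — a neighbor tone.

The harmony at that moment is F minor triad (F, Ab, C); G4 is not a chord tone.
It is approached by step down from Ab4 and left by step up to Ab4.
Step away and step back to the same note — a neighbor tone (lower neighbor).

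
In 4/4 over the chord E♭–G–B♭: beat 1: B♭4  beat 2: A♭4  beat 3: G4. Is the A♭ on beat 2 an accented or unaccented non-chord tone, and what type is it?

Unaccented passing tone.

The harmony at that moment is E♭ major triad (E♭, G, B♭); A♭4 is not a chord tone.
It is approached by step down from B♭4 and left by step down to G4.
Step in, step out in the same direction — a passing tone.
It falls on a weak beat, so it is unaccented.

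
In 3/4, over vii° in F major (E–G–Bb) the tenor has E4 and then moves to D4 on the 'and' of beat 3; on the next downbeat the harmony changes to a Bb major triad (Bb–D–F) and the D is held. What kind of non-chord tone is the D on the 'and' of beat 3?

The harmony at that moment is E diminished triad (E, G, Bb); D4 is not a chord tone.
It is approached by step down from E4 and then sustained as the same pitch into the next harmony.
Arriving early and becoming a chord tone when the harmony changes — an anticipation.

Anticipation.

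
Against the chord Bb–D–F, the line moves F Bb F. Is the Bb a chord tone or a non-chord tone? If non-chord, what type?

Chord tone (the root of Bb major triad).

Bb major triad contains Bb, D, F; Bb is the root, so it is a chord tone.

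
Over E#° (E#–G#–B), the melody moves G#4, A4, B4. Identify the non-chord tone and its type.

The harmony at that moment is E# diminished triad (E#, G#, B); A4 is not a chord tone.
It is approached by step up from G#4 and left by step up to B4.
Step in, step out in the same direction — a passing tone.

A4 is a passing tone.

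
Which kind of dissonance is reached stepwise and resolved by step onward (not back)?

Approach: by step. Departure: by step, continuing in the same direction.
Stepwise on both sides with no change of direction means the note fills in the space between two different chord tones — a passing tone. (Had it turned back to its starting note it would be a neighbor tone instead.)

Passing tone.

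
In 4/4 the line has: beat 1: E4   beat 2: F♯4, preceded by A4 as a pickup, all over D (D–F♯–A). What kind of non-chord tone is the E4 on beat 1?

Appoggiatura.

The harmony at that moment is D major triad (D, F♯, A); E4 is not a chord tone.
It is approached by leap down from A4 and left by step up to F♯4.
Leap in, step out, metrically accented — an appoggiatura.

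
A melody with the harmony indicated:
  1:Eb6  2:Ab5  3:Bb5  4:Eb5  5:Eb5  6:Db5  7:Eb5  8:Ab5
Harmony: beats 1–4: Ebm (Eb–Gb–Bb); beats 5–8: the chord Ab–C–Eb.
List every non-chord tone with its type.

Ab5 (beat 2) — appoggiatura; Db5 (beat 6) — neighbor tone.

The harmony at that moment is Eb minor triad (Eb, Gb, Bb); Ab5 is not a chord tone.
It is approached by leap down from Eb6 and left by step up to Bb5.
Leap in, step out — an appoggiatura.
The harmony at that moment is Ab major triad (Ab, C, Eb); Db5 is not a chord tone.
It is approached by step down from Eb5 and left by step up to Eb5.
Step away and step back to the same note — a neighbor tone (lower neighbor).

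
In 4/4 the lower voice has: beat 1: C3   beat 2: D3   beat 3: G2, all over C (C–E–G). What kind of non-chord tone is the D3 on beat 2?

Escape tone.

The harmony at that moment is C major triad (C, E, G); D3 is not a chord tone.
It is approached by step up from C3 and left by leap down to G2.
Step in, leap out, on a weak beat — an escape tone.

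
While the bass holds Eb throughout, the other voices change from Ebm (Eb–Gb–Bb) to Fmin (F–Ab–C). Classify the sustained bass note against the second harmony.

Pedal tone (pedal point).

The harmony at that moment is F minor triad (F, Ab, C); Eb is not a chord tone.
It is held over (the same pitch as the preceding Eb) and then sustained as the same pitch into the next harmony.
Sustained through a change of harmony — a pedal tone.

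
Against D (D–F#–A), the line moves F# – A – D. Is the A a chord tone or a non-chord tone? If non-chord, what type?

D major triad contains D, F#, A; A is the fifth, so it is a chord tone.

Chord tone (the fifth of D major triad).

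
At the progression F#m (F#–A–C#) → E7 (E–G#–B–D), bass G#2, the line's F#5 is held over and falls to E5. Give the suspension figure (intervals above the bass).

7–6 suspension.

At the second chord the bass is G#2. The suspended F#5 lies a seventh above the bass; after resolving down by step to E5, the interval above the bass becomes a sixth.
Suspension figures are named by those two intervals: 7–6.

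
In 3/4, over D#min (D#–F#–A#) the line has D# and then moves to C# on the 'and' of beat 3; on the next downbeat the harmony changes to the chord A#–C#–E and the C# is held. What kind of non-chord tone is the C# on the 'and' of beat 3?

Anticipation.

The harmony at that moment is D# minor triad (D#, F#, A#); C# is not a chord tone.
It is approached by step down from D# and then sustained as the same pitch into the next harmony.
Arriving early and becoming a chord tone when the harmony changes — an anticipation.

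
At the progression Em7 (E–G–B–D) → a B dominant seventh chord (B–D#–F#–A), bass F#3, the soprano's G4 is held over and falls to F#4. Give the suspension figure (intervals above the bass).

9–8 suspension.

At the second chord the bass is F#3. The suspended G4 lies a ninth above the bass; after resolving down by step to F#4, the interval above the bass becomes an octave.
Suspension figures are named by those two intervals: 9–8.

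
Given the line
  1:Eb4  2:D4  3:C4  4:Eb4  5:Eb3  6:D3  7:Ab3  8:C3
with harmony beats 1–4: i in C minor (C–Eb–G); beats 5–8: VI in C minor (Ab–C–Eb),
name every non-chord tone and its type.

The harmony at that moment is C minor triad (C, Eb, G); D4 is not a chord tone.
It is approached by step down from Eb4 and left by step down to C4.
Step in, step out in the same direction — a passing tone.
The harmony at that moment is Ab major triad (Ab, C, Eb); D3 is not a chord tone.
It is approached by step down from Eb3 and left by leap up to Ab3.
Step in, leap out — an escape tone.

D4 (beat 2) — passing tone; D3 (beat 6) — escape tone.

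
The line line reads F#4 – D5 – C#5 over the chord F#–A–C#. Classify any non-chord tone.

D5 is an appoggiatura.

The harmony at that moment is F# minor triad (F#, A, C#); D5 is not a chord tone.
It is approached by leap up from F#4 and left by step down to C#5.
Leap in, step out — an appoggiatura.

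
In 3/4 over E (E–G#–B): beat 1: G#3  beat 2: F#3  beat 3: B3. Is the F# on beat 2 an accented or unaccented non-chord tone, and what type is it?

Unaccented escape tone.

The harmony at that moment is E major triad (E, G#, B); F#3 is not a chord tone.
It is approached by step down from G#3 and left by leap up to B3.
Step in, leap out — an escape tone.
It falls on a weak beat, so it is unaccented.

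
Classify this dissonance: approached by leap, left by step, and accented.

Appoggiatura.

Approach: by leap. Departure: by step. Metric position: strong.
Leap in, step out, in a metrically strong position — an appoggiatura. (It is the mirror image of the escape tone, which steps in and leaps out from a weak position.)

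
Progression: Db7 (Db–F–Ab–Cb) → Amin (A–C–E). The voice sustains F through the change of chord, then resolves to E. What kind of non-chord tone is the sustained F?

The harmony at that moment is A minor triad (A, C, E); F is not a chord tone.
It is held over (the same pitch as the preceding F) and left by step down to E.
Held over from the previous chord and resolving down by step — a suspension.

F is a suspension.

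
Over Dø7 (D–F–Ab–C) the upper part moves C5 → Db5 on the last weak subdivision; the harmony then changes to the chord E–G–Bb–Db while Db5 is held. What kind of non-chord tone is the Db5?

The harmony at that moment is D half-diminished seventh chord (D, F, Ab, C); Db5 is not a chord tone.
It is approached by step up from C5 and then sustained as the same pitch into the next harmony.
Arriving early and becoming a chord tone when the harmony changes — an anticipation.

Db5 is an anticipation.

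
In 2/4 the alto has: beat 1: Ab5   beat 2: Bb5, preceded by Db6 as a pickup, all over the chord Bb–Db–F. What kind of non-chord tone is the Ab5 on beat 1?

Appoggiatura.

The harmony at that moment is Bb minor triad (Bb, Db, F); Ab5 is not a chord tone.
It is approached by leap down from Db6 and left by step up to Bb5.
Leap in, step out, metrically accented — an appoggiatura.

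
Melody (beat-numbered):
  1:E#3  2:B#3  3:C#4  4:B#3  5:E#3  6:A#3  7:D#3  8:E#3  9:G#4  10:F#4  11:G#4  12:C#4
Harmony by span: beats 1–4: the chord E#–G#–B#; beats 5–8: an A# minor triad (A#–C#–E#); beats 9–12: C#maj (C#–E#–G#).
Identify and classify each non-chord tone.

C#4 (beat 3) — neighbor tone; D#3 (beat 7) — appoggiatura; F#4 (beat 10) — neighbor tone.

The harmony at that moment is E# minor triad (E#, G#, B#); C#4 is not a chord tone.
It is approached by step up from B#3 and left by step down to B#3.
Step away and step back to the same note — a neighbor tone (upper neighbor).
The harmony at that moment is A# minor triad (A#, C#, E#); D#3 is not a chord tone.
It is approached by leap down from A#3 and left by step up to E#3.
Leap in, step out — an appoggiatura.
The harmony at that moment is C# major triad (C#, E#, G#); F#4 is not a chord tone.
It is approached by step down from G#4 and left by step up to G#4.
Step away and step back to the same note — a neighbor tone (lower neighbor).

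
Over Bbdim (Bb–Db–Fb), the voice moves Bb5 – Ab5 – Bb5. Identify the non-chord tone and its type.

Ab5 is a neighbor tone.

The harmony at that moment is Bb diminished triad (Bb, Db, Fb); Ab5 is not a chord tone.
It is approached by step down from Bb5 and left by step up to Bb5.
Step away and step back to the same note — a neighbor tone (lower neighbor).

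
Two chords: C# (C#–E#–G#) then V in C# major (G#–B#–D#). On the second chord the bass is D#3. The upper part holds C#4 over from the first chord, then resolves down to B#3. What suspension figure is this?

At the second chord the bass is D#3. The suspended C#4 lies a seventh above the bass; after resolving down by step to B#3, the interval above the bass becomes a sixth.
Suspension figures are named by those two intervals: 7–6.

7–6 suspension.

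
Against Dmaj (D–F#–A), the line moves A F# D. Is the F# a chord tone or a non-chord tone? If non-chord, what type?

Chord tone (the third of D major triad).

D major triad contains D, F#, A; F# is the third, so it is a chord tone.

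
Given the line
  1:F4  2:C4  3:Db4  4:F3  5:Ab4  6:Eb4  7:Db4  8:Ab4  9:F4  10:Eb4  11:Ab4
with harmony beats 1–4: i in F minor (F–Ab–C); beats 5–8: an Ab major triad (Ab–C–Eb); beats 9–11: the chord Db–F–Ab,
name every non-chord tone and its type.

Db4 (beat 3) — escape tone; Db4 (beat 7) — escape tone; Eb4 (beat 10) — escape tone.

The harmony at that moment is F minor triad (F, Ab, C); Db4 is not a chord tone.
It is approached by step up from C4 and left by leap down to F3.
Step in, leap out — an escape tone.
The harmony at that moment is Ab major triad (Ab, C, Eb); Db4 is not a chord tone.
It is approached by step down from Eb4 and left by leap up to Ab4.
Step in, leap out — an escape tone.
The harmony at that moment is Db major triad (Db, F, Ab); Eb4 is not a chord tone.
It is approached by step down from F4 and left by leap up to Ab4.
Step in, leap out — an escape tone.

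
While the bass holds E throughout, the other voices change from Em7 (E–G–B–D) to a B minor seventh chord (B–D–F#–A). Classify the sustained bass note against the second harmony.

Pedal tone (pedal point).

The harmony at that moment is B minor seventh chord (B, D, F#, A); E is not a chord tone.
It is held over (the same pitch as the preceding E) and then sustained as the same pitch into the next harmony.
Sustained through a change of harmony — a pedal tone.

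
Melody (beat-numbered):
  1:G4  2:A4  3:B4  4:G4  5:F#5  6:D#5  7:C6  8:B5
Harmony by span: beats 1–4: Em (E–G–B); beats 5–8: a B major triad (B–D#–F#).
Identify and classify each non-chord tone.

A4 (beat 2) — passing tone; C6 (beat 7) — appoggiatura.

The harmony at that moment is E minor triad (E, G, B); A4 is not a chord tone.
It is approached by step up from G4 and left by step up to B4.
Step in, step out in the same direction — a passing tone.
The harmony at that moment is B major triad (B, D#, F#); C6 is not a chord tone.
It is approached by leap up from D#5 and left by step down to B5.
Leap in, step out — an appoggiatura.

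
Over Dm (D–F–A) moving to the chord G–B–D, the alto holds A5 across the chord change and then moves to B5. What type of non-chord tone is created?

A5 is a retardation.

The harmony at that moment is G major triad (G, B, D); A5 is not a chord tone.
It is held over (the same pitch as the preceding A5) and left by step up to B5.
Held over from the previous chord and resolving up by step — a retardation.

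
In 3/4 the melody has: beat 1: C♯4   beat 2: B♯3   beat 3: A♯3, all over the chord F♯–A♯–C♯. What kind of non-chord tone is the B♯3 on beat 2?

The harmony at that moment is F♯ major triad (F♯, A♯, C♯); B♯3 is not a chord tone.
It is approached by step down from C♯4 and left by step down to A♯3.
Step in, step out in the same direction — a passing tone.

Passing tone.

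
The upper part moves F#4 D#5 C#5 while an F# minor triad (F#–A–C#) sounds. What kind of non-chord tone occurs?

The harmony at that moment is F# minor triad (F#, A, C#); D#5 is not a chord tone.
It is approached by leap up from F#4 and left by step down to C#5.
Leap in, step out — an appoggiatura.

D#5 is an appoggiatura.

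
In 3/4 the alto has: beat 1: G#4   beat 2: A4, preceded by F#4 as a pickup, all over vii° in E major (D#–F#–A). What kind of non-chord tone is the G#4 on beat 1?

Passing tone.

The harmony at that moment is D# diminished triad (D#, F#, A); G#4 is not a chord tone.
It is approached by step up from F#4 and left by step up to A4.
Step in, step out in the same direction — a passing tone.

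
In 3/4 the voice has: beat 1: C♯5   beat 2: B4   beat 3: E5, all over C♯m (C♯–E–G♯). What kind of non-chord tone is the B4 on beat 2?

The harmony at that moment is C♯ minor triad (C♯, E, G♯); B4 is not a chord tone.
It is approached by step down from C♯5 and left by leap up to E5.
Step in, leap out, on a weak beat — an escape tone.

Escape tone.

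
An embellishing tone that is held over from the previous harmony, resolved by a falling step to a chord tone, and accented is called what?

Suspension.

Approach: by preparation — the pitch is first a chord tone, then held (tied or repeated) while the harmony changes under it. Departure: down by step. Metric position: strong.
A prepared dissonance that resolves downward by step — a suspension. (The same figure resolving upward would be a retardation.)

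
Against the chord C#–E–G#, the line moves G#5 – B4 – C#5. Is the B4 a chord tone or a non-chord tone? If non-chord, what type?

The harmony at that moment is C# minor triad (C#, E, G#); B4 is not a chord tone.
It is approached by leap down from G#5 and left by step up to C#5.
Leap in, step out — an appoggiatura.

Non-chord tone — an appoggiatura.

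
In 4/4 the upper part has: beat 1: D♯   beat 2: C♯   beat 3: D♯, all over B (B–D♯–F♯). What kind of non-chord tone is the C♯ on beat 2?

The harmony at that moment is B major triad (B, D♯, F♯); C♯ is not a chord tone.
It is approached by step down from D♯ and left by step up to D♯.
Step away and step back to the same note — a neighbor tone (lower neighbor).

Lower neighbor tone.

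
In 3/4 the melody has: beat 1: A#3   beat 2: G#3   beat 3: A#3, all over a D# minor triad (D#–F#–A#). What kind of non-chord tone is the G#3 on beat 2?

The harmony at that moment is D# minor triad (D#, F#, A#); G#3 is not a chord tone.
It is approached by step down from A#3 and left by step up to A#3.
Step away and step back to the same note — a neighbor tone (lower neighbor).

Lower neighbor tone.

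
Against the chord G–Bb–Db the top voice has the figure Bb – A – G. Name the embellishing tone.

The harmony at that moment is G diminished triad (G, Bb, Db); A is not a chord tone.
It is approached by step down from Bb and left by step down to G.
Step in, step out in the same direction — a passing tone.

A is a passing tone.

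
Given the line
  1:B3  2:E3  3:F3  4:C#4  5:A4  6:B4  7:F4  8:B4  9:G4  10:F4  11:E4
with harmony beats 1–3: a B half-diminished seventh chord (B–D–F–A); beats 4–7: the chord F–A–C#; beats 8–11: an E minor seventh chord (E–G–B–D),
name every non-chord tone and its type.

The harmony at that moment is B half-diminished seventh chord (B, D, F, A); E3 is not a chord tone.
It is approached by leap down from B3 and left by step up to F3.
Leap in, step out — an appoggiatura.
The harmony at that moment is F augmented triad (F, A, C#); B4 is not a chord tone.
It is approached by step up from A4 and left by leap down to F4.
Step in, leap out — an escape tone.
The harmony at that moment is E minor seventh chord (E, G, B, D); F4 is not a chord tone.
It is approached by step down from G4 and left by step down to E4.
Step in, step out in the same direction — a passing tone.

E3 (beat 2) — appoggiatura; B4 (beat 6) — escape tone; F4 (beat 10) — passing tone.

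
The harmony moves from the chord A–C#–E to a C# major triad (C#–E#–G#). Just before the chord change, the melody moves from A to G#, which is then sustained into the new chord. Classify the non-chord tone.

G# is an anticipation.

The harmony at that moment is A major triad (A, C#, E); G# is not a chord tone.
It is approached by step down from A and then sustained as the same pitch into the next harmony.
Arriving early and becoming a chord tone when the harmony changes — an anticipation.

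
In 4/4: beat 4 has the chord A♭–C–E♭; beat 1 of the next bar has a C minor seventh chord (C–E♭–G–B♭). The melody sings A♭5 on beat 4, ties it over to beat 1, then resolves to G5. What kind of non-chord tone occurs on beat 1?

The harmony at that moment is C minor seventh chord (C, E♭, G, B♭); A♭5 is not a chord tone.
It is held over (the same pitch as the preceding A♭5) and left by step down to G5.
Held over from the previous chord and resolving down by step — a suspension.

Suspension.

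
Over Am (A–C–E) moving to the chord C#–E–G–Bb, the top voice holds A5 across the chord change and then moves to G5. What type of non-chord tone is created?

The harmony at that moment is C# diminished seventh chord (C#, E, G, Bb); A5 is not a chord tone.
It is held over (the same pitch as the preceding A5) and left by step down to G5.
Held over from the previous chord and resolving down by step — a suspension.

A5 is a suspension.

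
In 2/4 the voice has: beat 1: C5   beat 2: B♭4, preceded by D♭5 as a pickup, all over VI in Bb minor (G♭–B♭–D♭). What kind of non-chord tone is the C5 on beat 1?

The harmony at that moment is G♭ major triad (G♭, B♭, D♭); C5 is not a chord tone.
It is approached by step down from D♭5 and left by step down to B♭4.
Step in, step out in the same direction — a passing tone.

Passing tone.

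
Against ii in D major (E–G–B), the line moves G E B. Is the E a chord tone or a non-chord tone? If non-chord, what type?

Chord tone (the root of E minor triad).

E minor triad contains E, G, B; E is the root, so it is a chord tone.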